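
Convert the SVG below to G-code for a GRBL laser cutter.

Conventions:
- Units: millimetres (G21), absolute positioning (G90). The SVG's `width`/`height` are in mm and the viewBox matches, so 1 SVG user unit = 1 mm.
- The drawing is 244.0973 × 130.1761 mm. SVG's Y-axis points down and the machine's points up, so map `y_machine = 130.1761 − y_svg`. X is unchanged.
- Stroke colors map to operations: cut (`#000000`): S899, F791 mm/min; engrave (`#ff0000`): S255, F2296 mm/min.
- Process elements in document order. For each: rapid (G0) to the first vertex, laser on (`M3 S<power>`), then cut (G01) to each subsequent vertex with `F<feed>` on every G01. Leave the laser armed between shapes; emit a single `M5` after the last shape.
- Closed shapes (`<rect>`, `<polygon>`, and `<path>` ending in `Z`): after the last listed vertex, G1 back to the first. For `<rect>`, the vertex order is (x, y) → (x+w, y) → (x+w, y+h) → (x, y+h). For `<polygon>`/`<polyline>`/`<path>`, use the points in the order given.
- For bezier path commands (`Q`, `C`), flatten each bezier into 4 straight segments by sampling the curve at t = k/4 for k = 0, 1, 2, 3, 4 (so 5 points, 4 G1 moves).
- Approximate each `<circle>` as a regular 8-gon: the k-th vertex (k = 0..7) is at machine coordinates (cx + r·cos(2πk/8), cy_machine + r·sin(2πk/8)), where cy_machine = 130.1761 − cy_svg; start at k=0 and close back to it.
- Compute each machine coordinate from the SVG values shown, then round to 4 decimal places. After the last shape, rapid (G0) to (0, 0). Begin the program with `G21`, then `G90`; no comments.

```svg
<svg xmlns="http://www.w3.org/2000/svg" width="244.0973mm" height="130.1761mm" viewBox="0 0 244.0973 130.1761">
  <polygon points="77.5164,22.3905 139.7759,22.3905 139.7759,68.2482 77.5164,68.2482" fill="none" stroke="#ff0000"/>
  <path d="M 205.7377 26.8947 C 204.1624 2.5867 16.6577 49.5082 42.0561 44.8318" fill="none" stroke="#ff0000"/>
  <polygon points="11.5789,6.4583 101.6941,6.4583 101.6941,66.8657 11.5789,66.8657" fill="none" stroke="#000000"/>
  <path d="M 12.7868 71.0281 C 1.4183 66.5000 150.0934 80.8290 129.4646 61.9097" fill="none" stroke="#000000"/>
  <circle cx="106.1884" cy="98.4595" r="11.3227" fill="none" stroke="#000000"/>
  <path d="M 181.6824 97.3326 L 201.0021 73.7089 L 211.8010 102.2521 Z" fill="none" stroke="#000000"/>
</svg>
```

G21
G90
G0 X77.5164 Y107.7856
M3 S255
G01 X139.7759 Y107.7856 F2296
G01 X139.7759 Y61.9279 F2296
G01 X77.5164 Y61.9279 F2296
G01 X77.5164 Y107.7856 F2296
G0 X205.7377 Y103.2814
M3 S255
G01 X175.9262 Y110.0760 F2296
G01 X113.7818 Y101.6747 F2296
G01 X56.6949 Y89.5924 F2296
G01 X42.0561 Y85.3443 F2296
G0 X11.5789 Y123.7178
M3 S899
G01 X101.6941 Y123.7178 F791
G01 X101.6941 Y63.3104 F791
G01 X11.5789 Y63.3104 F791
G01 X11.5789 Y123.7178 F791
G0 X12.7868 Y59.1480
M3 S899
G01 X29.1225 Y59.8225 F791
G01 X74.5983 Y58.3105 F791
G01 X118.3378 Y59.4968 F791
G01 X129.4646 Y68.2664 F791
G0 X117.5111 Y31.7166
M3 S899
G01 X114.1948 Y39.7230 F791
G01 X106.1884 Y43.0393 F791
G01 X98.1820 Y39.7230 F791
G01 X94.8657 Y31.7166 F791
G01 X98.1820 Y23.7102 F791
G01 X106.1884 Y20.3939 F791
G01 X114.1948 Y23.7102 F791
G01 X117.5111 Y31.7166 F791
G0 X181.6824 Y32.8435
M3 S899
G01 X201.0021 Y56.4672 F791
G01 X211.8010 Y27.9240 F791
G01 X181.6824 Y32.8435 F791
M5
G0 X0.0000 Y0.0000

viewBox `0 0 244.0973 130.1761` with mm width/height → 1 unit = 1 mm. Flip: y_m = 130.1761 − y_svg.

**Shape 1** — `<polygon>` rectangle, stroke `#ff0000` → engrave (S255, F2296). Machine vertices: (77.5164,107.7856) → (139.7759,107.7856) → (139.7759,61.9279) → (77.5164,61.9279) → (77.5164,107.7856). Closed: final G1 returns to the first vertex.

**Shape 2** — `<path>` cubic bezier, stroke `#ff0000` → engrave (S255, F2296). Control points (SVG): P0=(205.7377,26.8947), P1=(204.1624,2.5867), P2=(16.6577,49.5082), P3=(42.0561,44.8318); sampled at t=k/4. Machine vertices: (205.7377,103.2814) → (175.9262,110.0760) → (113.7818,101.6747) → (56.6949,89.5924) → (42.0561,85.3443). Open path.

**Shape 3** — `<polygon>` rectangle, stroke `#000000` → cut (S899, F791). Machine vertices: (11.5789,123.7178) → (101.6941,123.7178) → (101.6941,63.3104) → (11.5789,63.3104) → (11.5789,123.7178). Closed: final G1 returns to the first vertex.

**Shape 4** — `<path>` cubic bezier, stroke `#000000` → cut (S899, F791). Control points (SVG): P0=(12.7868,71.0281), P1=(1.4183,66.5000), P2=(150.0934,80.8290), P3=(129.4646,61.9097); sampled at t=k/4. Machine vertices: (12.7868,59.1480) → (29.1225,59.8225) → (74.5983,58.3105) → (118.3378,59.4968) → (129.4646,68.2664). Open path.

**Shape 5** — `<circle>` circle, stroke `#000000` → cut (S899, F791). Machine vertices: (117.5111,31.7166) → (114.1948,39.7230) → (106.1884,43.0393) → (98.1820,39.7230) → (94.8657,31.7166) → (98.1820,23.7102) → (106.1884,20.3939) → (114.1948,23.7102) → (117.5111,31.7166). Closed: final G1 returns to the first vertex.

**Shape 6** — `<path>` regular polygon, stroke `#000000` → cut (S899, F791). Machine vertices: (181.6824,32.8435) → (201.0021,56.4672) → (211.8010,27.9240) → (181.6824,32.8435). Closed: final G1 returns to the first vertex.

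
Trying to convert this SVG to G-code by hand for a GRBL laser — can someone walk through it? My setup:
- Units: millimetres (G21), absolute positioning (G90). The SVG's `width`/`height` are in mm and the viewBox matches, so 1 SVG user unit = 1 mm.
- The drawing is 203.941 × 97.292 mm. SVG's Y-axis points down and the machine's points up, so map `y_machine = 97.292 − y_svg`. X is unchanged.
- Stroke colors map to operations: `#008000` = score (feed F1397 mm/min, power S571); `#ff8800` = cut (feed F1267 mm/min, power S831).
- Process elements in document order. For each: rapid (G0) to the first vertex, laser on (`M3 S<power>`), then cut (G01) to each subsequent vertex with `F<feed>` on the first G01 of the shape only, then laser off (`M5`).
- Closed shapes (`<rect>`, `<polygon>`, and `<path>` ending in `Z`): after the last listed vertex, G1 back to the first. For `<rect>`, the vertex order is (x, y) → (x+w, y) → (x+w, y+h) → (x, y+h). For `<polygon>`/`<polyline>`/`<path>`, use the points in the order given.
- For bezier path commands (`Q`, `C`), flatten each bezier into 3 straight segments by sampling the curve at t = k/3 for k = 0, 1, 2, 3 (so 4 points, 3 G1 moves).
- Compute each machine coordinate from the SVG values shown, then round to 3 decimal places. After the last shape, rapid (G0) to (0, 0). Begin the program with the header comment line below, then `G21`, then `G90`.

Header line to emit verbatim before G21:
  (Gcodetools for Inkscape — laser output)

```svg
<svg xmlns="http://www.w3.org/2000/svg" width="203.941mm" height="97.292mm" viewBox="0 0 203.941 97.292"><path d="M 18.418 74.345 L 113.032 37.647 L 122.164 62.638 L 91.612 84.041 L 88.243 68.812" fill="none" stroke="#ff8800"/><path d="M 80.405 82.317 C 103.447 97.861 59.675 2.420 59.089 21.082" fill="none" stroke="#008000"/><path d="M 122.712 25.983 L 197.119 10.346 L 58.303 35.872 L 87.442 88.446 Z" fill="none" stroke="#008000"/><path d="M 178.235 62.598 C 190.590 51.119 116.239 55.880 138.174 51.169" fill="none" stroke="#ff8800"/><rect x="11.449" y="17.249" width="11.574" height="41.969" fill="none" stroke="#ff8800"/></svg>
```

(Gcodetools for Inkscape — laser output)
G21
G90
G0 X18.418 Y22.947
M3 S831
G01 X113.032 Y59.645 F1267
G01 X122.164 Y34.654
G01 X91.612 Y13.251
G01 X88.243 Y28.480
M5
G0 X80.405 Y14.975
M3 S571
G01 X85.250 Y28.089 F1397
G01 X69.996 Y65.174
G01 X59.089 Y76.210
M5
G0 X122.712 Y71.309
M3 S571
G01 X197.119 Y86.946 F1397
G01 X58.303 Y61.420
G01 X87.442 Y8.846
G01 X122.712 Y71.309
M5
G0 X178.235 Y34.694
M3 S831
G01 X168.465 Y41.712 F1267
G01 X141.557 Y43.617
G01 X138.174 Y46.123
M5
G0 X11.449 Y80.043
M3 S831
G01 X23.023 Y80.043 F1267
G01 X23.023 Y38.074
G01 X11.449 Y38.074
G01 X11.449 Y80.043
M5
G0 X0.000 Y0.000

Since the viewBox matches the mm dimensions, user units are millimetres directly. The only transform is the Y-flip y_m = 97.292 − y_svg.

Shape 1 is a open polyline drawn with `<path>`. Its stroke #ff8800 means cut at S831, F1267. After flipping Y the toolpath is (18.418,22.947) → (113.032,59.645) → (122.164,34.654) → (91.612,13.251) → (88.243,28.480).

Shape 2 is a cubic bezier drawn with `<path>`. Its stroke #008000 means score at S571, F1397. After flipping Y the toolpath is (80.405,14.975) → (85.250,28.089) → (69.996,65.174) → (59.089,76.210).

Shape 3 is a closed polygon drawn with `<path>`. Its stroke #008000 means score at S571, F1397. After flipping Y the toolpath is (122.712,71.309) → (197.119,86.946) → (58.303,61.420) → (87.442,8.846) → (122.712,71.309), returning to the start.

Shape 4 is a cubic bezier drawn with `<path>`. Its stroke #ff8800 means cut at S831, F1267. After flipping Y the toolpath is (178.235,34.694) → (168.465,41.712) → (141.557,43.617) → (138.174,46.123).

Shape 5 is a rectangle drawn with `<rect>`. Its stroke #ff8800 means cut at S831, F1267. After flipping Y the toolpath is (11.449,80.043) → (23.023,80.043) → (23.023,38.074) → (11.449,38.074) → (11.449,80.043), returning to the start.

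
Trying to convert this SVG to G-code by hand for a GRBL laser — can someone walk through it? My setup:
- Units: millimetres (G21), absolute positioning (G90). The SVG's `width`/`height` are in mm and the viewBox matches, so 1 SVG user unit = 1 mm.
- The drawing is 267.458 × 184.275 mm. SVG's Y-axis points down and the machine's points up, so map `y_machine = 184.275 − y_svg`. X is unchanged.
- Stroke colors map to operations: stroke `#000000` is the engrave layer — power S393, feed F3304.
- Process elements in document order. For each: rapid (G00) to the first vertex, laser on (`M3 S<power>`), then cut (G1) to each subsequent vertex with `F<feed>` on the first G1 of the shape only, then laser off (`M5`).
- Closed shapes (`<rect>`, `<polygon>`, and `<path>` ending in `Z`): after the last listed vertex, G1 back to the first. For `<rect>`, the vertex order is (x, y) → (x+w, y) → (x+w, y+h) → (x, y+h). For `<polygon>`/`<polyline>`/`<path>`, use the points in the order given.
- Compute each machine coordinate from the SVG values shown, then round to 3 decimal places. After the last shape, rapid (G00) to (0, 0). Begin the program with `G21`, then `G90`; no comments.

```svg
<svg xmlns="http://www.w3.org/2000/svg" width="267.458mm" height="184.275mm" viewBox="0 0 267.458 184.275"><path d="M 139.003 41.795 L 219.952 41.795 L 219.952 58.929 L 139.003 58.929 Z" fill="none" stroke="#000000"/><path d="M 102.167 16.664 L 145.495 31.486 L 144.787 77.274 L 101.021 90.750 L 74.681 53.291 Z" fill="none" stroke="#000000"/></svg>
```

viewBox `0 0 267.458 184.275` with mm width/height → 1 unit = 1 mm. Flip: y_m = 184.275 − y_svg.

**Shape 1** — `<path>` rectangle, stroke `#000000` → engrave (S393, F3304). Machine vertices: (139.003,142.480) → (219.952,142.480) → (219.952,125.346) → (139.003,125.346) → (139.003,142.480). Closed: final G1 returns to the first vertex.

**Shape 2** — `<path>` regular polygon, stroke `#000000` → engrave (S393, F3304). Machine vertices: (102.167,167.611) → (145.495,152.789) → (144.787,107.001) → (101.021,93.525) → (74.681,130.984) → (102.167,167.611). Closed: final G1 returns to the first vertex.

G21
G90
G00 X139.003 Y142.480
M3 S393
G1 X219.952 Y142.480 F3304
G1 X219.952 Y125.346
G1 X139.003 Y125.346
G1 X139.003 Y142.480
M5
G00 X102.167 Y167.611
M3 S393
G1 X145.495 Y152.789 F3304
G1 X144.787 Y107.001
G1 X101.021 Y93.525
G1 X74.681 Y130.984
G1 X102.167 Y167.611
M5
G00 X0.000 Y0.000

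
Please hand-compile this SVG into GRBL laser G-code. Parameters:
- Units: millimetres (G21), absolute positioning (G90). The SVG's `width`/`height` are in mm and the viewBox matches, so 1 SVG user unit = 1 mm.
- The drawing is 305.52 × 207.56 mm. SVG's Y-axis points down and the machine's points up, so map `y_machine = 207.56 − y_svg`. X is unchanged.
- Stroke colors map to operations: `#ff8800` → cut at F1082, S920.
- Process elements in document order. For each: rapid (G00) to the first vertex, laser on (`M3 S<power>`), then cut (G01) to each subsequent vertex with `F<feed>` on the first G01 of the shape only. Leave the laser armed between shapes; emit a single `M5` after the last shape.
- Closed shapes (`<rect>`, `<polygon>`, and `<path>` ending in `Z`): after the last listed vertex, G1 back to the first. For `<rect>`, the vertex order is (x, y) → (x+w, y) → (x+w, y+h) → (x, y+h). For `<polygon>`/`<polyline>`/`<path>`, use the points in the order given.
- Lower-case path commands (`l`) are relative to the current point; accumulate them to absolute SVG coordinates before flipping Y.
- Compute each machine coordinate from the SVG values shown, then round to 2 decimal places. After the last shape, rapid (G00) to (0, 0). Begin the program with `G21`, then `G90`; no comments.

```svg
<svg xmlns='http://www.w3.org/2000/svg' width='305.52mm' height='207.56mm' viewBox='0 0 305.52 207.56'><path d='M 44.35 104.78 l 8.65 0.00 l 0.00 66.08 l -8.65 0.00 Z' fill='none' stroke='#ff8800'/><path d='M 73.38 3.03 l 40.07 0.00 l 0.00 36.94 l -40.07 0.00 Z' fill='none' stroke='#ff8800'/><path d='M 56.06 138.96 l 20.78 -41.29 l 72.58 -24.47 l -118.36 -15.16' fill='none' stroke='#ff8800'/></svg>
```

G21
G90
G00 X44.35 Y102.78
M3 S920
G01 X53.00 Y102.78 F1082
G01 X53.00 Y36.70
G01 X44.35 Y36.70
G01 X44.35 Y102.78
G00 X73.38 Y204.53
M3 S920
G01 X113.45 Y204.53 F1082
G01 X113.45 Y167.59
G01 X73.38 Y167.59
G01 X73.38 Y204.53
G00 X56.06 Y68.60
M3 S920
G01 X76.84 Y109.89 F1082
G01 X149.42 Y134.36
G01 X31.06 Y149.52
M5
G00 X0.00 Y0.00

1 u = 1 mm; y_m = 207.56 − y.

[1] `<path>` rectangle, #ff8800→cut S920 F1082: (44.35,102.78) → (53.00,102.78) → (53.00,36.70) → (44.35,36.70) → (44.35,102.78) (closed)

[2] `<path>` rectangle, #ff8800→cut S920 F1082: (73.38,204.53) → (113.45,204.53) → (113.45,167.59) → (73.38,167.59) → (73.38,204.53) (closed)

[3] `<path>` open polyline, #ff8800→cut S920 F1082: (56.06,68.60) → (76.84,109.89) → (149.42,134.36) → (31.06,149.52)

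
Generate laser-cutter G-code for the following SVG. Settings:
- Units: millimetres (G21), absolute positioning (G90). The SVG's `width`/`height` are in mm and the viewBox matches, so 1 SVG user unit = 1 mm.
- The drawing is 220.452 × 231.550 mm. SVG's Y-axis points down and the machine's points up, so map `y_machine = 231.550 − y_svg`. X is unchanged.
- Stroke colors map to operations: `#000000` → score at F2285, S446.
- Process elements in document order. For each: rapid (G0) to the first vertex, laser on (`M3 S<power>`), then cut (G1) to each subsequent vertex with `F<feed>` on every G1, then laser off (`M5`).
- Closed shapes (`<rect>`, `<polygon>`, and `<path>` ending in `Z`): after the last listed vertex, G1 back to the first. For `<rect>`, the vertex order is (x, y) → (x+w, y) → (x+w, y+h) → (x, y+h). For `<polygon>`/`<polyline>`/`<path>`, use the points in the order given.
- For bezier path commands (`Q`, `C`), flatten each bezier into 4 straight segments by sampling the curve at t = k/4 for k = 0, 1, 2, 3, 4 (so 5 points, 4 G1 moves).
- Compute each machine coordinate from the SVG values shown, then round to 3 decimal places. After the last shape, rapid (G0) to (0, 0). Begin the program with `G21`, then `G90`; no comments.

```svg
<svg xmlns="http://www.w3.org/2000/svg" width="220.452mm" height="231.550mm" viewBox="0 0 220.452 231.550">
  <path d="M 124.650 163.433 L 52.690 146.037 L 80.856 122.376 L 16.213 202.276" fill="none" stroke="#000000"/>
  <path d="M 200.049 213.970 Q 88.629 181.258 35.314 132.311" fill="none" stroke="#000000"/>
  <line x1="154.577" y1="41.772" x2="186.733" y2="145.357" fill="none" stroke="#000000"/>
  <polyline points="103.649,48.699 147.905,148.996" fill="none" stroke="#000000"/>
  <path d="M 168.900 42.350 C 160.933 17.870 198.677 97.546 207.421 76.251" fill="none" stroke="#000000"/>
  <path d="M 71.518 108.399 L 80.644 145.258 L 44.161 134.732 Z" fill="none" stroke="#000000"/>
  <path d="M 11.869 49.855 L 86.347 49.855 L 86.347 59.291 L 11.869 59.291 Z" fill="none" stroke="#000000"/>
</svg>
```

Since the viewBox matches the mm dimensions, user units are millimetres directly. The only transform is the Y-flip y_m = 231.550 − y_svg.

Shape 1 is a open polyline drawn with `<path>`. Its stroke #000000 means score at S446, F2285. After flipping Y the toolpath is (124.650,68.117) → (52.690,85.513) → (80.856,109.174) → (16.213,29.274).

Shape 2 is a quadratic bezier drawn with `<path>`. Its stroke #000000 means score at S446, F2285. After flipping Y the toolpath is (200.049,17.580) → (147.971,34.951) → (103.155,54.351) → (65.603,75.780) → (35.314,99.239).

Shape 3 is a line segment drawn with `<line>`. Its stroke #000000 means score at S446, F2285. After flipping Y the toolpath is (154.577,189.778) → (186.733,86.193).

Shape 4 is a line segment drawn with `<polyline>`. Its stroke #000000 means score at S446, F2285. After flipping Y the toolpath is (103.649,182.851) → (147.905,82.554).

Shape 5 is a cubic bezier drawn with `<path>`. Its stroke #000000 means score at S446, F2285. After flipping Y the toolpath is (168.900,189.200) → (170.328,191.236) → (181.894,173.444) → (196.593,155.055) → (207.421,155.299).

Shape 6 is a regular polygon drawn with `<path>`. Its stroke #000000 means score at S446, F2285. After flipping Y the toolpath is (71.518,123.151) → (80.644,86.292) → (44.161,96.818) → (71.518,123.151), returning to the start.

Shape 7 is a rectangle drawn with `<path>`. Its stroke #000000 means score at S446, F2285. After flipping Y the toolpath is (11.869,181.695) → (86.347,181.695) → (86.347,172.259) → (11.869,172.259) → (11.869,181.695), returning to the start.

G21
G90
G0 X124.650 Y68.117
M3 S446
G1 X52.690 Y85.513 F2285
G1 X80.856 Y109.174 F2285
G1 X16.213 Y29.274 F2285
M5
G0 X200.049 Y17.580
M3 S446
G1 X147.971 Y34.951 F2285
G1 X103.155 Y54.351 F2285
G1 X65.603 Y75.780 F2285
G1 X35.314 Y99.239 F2285
M5
G0 X154.577 Y189.778
M3 S446
G1 X186.733 Y86.193 F2285
M5
G0 X103.649 Y182.851
M3 S446
G1 X147.905 Y82.554 F2285
M5
G0 X168.900 Y189.200
M3 S446
G1 X170.328 Y191.236 F2285
G1 X181.894 Y173.444 F2285
G1 X196.593 Y155.055 F2285
G1 X207.421 Y155.299 F2285
M5
G0 X71.518 Y123.151
M3 S446
G1 X80.644 Y86.292 F2285
G1 X44.161 Y96.818 F2285
G1 X71.518 Y123.151 F2285
M5
G0 X11.869 Y181.695
M3 S446
G1 X86.347 Y181.695 F2285
G1 X86.347 Y172.259 F2285
G1 X11.869 Y172.259 F2285
G1 X11.869 Y181.695 F2285
M5
G0 X0.000 Y0.000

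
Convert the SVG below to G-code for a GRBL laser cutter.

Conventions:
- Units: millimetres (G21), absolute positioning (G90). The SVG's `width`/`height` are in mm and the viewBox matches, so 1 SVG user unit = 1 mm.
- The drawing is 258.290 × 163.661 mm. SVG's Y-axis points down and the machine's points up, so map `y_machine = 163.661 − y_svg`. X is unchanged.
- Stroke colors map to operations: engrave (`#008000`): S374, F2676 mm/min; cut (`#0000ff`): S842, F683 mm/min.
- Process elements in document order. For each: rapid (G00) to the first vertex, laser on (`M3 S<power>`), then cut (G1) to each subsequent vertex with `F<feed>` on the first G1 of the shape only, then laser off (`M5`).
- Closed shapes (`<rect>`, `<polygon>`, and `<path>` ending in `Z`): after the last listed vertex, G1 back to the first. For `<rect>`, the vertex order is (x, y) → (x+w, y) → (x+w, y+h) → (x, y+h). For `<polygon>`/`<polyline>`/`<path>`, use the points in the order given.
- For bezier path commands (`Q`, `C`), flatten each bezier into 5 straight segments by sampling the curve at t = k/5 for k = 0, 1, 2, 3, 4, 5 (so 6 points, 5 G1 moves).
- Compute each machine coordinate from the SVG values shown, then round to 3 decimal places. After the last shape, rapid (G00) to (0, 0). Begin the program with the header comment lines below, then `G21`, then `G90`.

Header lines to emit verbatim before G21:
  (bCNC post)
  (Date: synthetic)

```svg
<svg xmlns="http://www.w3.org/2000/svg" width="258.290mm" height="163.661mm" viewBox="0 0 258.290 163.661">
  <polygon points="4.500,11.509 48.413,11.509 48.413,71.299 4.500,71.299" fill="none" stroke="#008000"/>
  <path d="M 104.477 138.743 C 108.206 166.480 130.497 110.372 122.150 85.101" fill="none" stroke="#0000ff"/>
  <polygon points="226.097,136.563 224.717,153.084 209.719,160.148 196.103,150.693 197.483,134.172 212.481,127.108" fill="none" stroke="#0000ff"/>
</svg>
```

1 u = 1 mm; y_m = 163.661 − y.

[1] `<polygon>` rectangle, #008000→engrave S374 F2676: (4.500,152.152) → (48.413,152.152) → (48.413,92.362) → (4.500,92.362) → (4.500,152.152) (closed)

[2] `<path>` cubic bezier, #0000ff→cut S842 F683: (104.477,24.918) → (108.548,17.420) → (114.713,24.540) → (120.609,40.773) → (123.875,60.614) → (122.150,78.560)

[3] `<polygon>` regular polygon, #0000ff→cut S842 F683: (226.097,27.098) → (224.717,10.577) → (209.719,3.513) → (196.103,12.968) → (197.483,29.489) → (212.481,36.553) → (226.097,27.098) (closed)

(bCNC post)
(Date: synthetic)
G21
G90
G00 X4.500 Y152.152
M3 S374
G1 X48.413 Y152.152 F2676
G1 X48.413 Y92.362
G1 X4.500 Y92.362
G1 X4.500 Y152.152
M5
G00 X104.477 Y24.918
M3 S842
G1 X108.548 Y17.420 F683
G1 X114.713 Y24.540
G1 X120.609 Y40.773
G1 X123.875 Y60.614
G1 X122.150 Y78.560
M5
G00 X226.097 Y27.098
M3 S842
G1 X224.717 Y10.577 F683
G1 X209.719 Y3.513
G1 X196.103 Y12.968
G1 X197.483 Y29.489
G1 X212.481 Y36.553
G1 X226.097 Y27.098
M5
G00 X0.000 Y0.000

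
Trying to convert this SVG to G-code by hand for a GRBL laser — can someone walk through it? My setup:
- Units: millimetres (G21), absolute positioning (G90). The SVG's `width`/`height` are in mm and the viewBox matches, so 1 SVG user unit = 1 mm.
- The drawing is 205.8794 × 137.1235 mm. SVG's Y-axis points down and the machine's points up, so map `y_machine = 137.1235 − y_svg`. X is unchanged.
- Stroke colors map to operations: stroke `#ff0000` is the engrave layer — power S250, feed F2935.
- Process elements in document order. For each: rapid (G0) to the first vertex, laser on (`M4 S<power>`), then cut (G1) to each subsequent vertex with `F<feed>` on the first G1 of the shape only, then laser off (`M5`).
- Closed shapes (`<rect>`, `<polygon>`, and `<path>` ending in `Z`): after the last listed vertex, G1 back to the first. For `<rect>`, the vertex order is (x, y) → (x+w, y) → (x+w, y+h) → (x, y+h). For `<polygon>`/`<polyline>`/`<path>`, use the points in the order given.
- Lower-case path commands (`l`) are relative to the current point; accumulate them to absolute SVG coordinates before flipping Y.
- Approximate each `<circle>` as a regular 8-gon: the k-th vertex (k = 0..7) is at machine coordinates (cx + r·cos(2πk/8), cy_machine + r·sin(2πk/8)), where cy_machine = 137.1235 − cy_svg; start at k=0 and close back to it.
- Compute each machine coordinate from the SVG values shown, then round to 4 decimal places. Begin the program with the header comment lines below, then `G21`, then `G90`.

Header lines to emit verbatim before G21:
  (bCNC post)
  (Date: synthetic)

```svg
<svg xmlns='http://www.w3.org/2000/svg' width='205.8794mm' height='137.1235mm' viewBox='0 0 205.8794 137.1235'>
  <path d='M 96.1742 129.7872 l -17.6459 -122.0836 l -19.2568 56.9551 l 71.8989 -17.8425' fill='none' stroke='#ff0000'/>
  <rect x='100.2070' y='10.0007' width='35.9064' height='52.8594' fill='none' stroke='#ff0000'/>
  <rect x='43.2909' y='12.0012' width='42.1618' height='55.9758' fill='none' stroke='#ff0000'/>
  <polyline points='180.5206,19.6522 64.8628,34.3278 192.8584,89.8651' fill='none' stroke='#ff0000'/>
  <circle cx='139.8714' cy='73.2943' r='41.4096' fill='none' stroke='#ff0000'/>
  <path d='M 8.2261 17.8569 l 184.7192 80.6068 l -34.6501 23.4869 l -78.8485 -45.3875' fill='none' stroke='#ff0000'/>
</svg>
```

(bCNC post)
(Date: synthetic)
G21
G90
G0 X96.1742 Y7.3363
M4 S250
G1 X78.5283 Y129.4199 F2935
G1 X59.2715 Y72.4648
G1 X131.1704 Y90.3073
M5
G0 X100.2070 Y127.1228
M4 S250
G1 X136.1134 Y127.1228 F2935
G1 X136.1134 Y74.2634
G1 X100.2070 Y74.2634
G1 X100.2070 Y127.1228
M5
G0 X43.2909 Y125.1223
M4 S250
G1 X85.4527 Y125.1223 F2935
G1 X85.4527 Y69.1465
G1 X43.2909 Y69.1465
G1 X43.2909 Y125.1223
M5
G0 X180.5206 Y117.4713
M4 S250
G1 X64.8628 Y102.7957 F2935
G1 X192.8584 Y47.2584
M5
G0 X181.2810 Y63.8292
M4 S250
G1 X169.1524 Y93.1102 F2935
G1 X139.8714 Y105.2388
G1 X110.5904 Y93.1102
G1 X98.4618 Y63.8292
G1 X110.5904 Y34.5482
G1 X139.8714 Y22.4196
G1 X169.1524 Y34.5482
G1 X181.2810 Y63.8292
M5
G0 X8.2261 Y119.2666
M4 S250
G1 X192.9453 Y38.6598 F2935
G1 X158.2952 Y15.1729
G1 X79.4467 Y60.5604
M5

Since the viewBox matches the mm dimensions, user units are millimetres directly. The only transform is the Y-flip y_m = 137.1235 − y_svg.

Shape 1 is a open polyline drawn with `<path>`. Its stroke #ff0000 means engrave at S250, F2935. After flipping Y the toolpath is (96.1742,7.3363) → (78.5283,129.4199) → (59.2715,72.4648) → (131.1704,90.3073).

Shape 2 is a rectangle drawn with `<rect>`. Its stroke #ff0000 means engrave at S250, F2935. After flipping Y the toolpath is (100.2070,127.1228) → (136.1134,127.1228) → (136.1134,74.2634) → (100.2070,74.2634) → (100.2070,127.1228), returning to the start.

Shape 3 is a rectangle drawn with `<rect>`. Its stroke #ff0000 means engrave at S250, F2935. After flipping Y the toolpath is (43.2909,125.1223) → (85.4527,125.1223) → (85.4527,69.1465) → (43.2909,69.1465) → (43.2909,125.1223), returning to the start.

Shape 4 is a open polyline drawn with `<polyline>`. Its stroke #ff0000 means engrave at S250, F2935. After flipping Y the toolpath is (180.5206,117.4713) → (64.8628,102.7957) → (192.8584,47.2584).

Shape 5 is a circle drawn with `<circle>`. Its stroke #ff0000 means engrave at S250, F2935. After flipping Y the toolpath is (181.2810,63.8292) → (169.1524,93.1102) → (139.8714,105.2388) → (110.5904,93.1102) → (98.4618,63.8292) → (110.5904,34.5482) → (139.8714,22.4196) → (169.1524,34.5482) → (181.2810,63.8292), returning to the start.

Shape 6 is a open polyline drawn with `<path>`. Its stroke #ff0000 means engrave at S250, F2935. After flipping Y the toolpath is (8.2261,119.2666) → (192.9453,38.6598) → (158.2952,15.1729) → (79.4467,60.5604).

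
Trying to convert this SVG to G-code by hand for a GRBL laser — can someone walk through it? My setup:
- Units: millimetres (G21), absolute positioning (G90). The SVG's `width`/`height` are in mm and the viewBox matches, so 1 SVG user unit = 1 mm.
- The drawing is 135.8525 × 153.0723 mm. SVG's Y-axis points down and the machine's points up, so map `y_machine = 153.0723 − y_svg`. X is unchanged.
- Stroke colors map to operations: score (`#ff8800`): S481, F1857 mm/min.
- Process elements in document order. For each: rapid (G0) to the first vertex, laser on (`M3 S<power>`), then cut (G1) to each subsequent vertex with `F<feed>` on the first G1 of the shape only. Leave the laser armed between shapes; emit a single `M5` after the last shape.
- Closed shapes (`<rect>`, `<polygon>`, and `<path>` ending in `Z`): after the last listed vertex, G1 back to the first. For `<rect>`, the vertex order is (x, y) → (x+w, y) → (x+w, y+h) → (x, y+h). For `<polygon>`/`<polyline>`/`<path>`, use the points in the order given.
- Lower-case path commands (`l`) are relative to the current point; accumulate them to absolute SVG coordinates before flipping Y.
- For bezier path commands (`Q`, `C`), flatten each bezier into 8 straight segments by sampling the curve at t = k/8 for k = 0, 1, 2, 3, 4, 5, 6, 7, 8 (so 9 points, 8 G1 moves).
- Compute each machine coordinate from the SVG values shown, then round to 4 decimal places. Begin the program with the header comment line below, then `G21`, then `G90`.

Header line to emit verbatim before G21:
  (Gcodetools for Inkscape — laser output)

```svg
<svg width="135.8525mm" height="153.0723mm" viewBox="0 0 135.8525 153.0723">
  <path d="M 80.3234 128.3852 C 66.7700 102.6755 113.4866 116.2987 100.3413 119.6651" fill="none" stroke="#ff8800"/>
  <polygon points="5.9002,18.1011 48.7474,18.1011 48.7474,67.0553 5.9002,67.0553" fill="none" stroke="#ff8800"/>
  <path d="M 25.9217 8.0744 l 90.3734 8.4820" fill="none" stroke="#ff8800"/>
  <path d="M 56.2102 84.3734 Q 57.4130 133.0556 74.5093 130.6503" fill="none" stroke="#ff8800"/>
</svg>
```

1 u = 1 mm; y_m = 153.0723 − y.

[1] `<path>` cubic bezier, #ff8800→score S481 F1857: (80.3234,24.6871) → (77.8314,32.5814) → (79.5819,37.3693) → (84.1672,39.6320) → (90.1793,39.9507) → (96.2106,38.9064) → (100.8532,37.0803) → (102.6994,35.0535) → (100.3413,33.4072)

[2] `<polygon>` rectangle, #ff8800→score S481 F1857: (5.9002,134.9712) → (48.7474,134.9712) → (48.7474,86.0170) → (5.9002,86.0170) → (5.9002,134.9712) (closed)

[3] `<path>` line segment, #ff8800→score S481 F1857: (25.9217,144.9979) → (116.2951,136.5159)

[4] `<path>` quadratic bezier, #ff8800→score S481 F1857: (56.2102,68.6989) → (56.7592,57.3266) → (57.8049,47.5508) → (59.3473,39.3714) → (61.3864,32.7886) → (63.9221,27.8022) → (66.9545,24.4123) → (70.4836,22.6189) → (74.5093,22.4220)

(Gcodetools for Inkscape — laser output)
G21
G90
G0 X80.3234 Y24.6871
M3 S481
G1 X77.8314 Y32.5814 F1857
G1 X79.5819 Y37.3693
G1 X84.1672 Y39.6320
G1 X90.1793 Y39.9507
G1 X96.2106 Y38.9064
G1 X100.8532 Y37.0803
G1 X102.6994 Y35.0535
G1 X100.3413 Y33.4072
G0 X5.9002 Y134.9712
M3 S481
G1 X48.7474 Y134.9712 F1857
G1 X48.7474 Y86.0170
G1 X5.9002 Y86.0170
G1 X5.9002 Y134.9712
G0 X25.9217 Y144.9979
M3 S481
G1 X116.2951 Y136.5159 F1857
G0 X56.2102 Y68.6989
M3 S481
G1 X56.7592 Y57.3266 F1857
G1 X57.8049 Y47.5508
G1 X59.3473 Y39.3714
G1 X61.3864 Y32.7886
G1 X63.9221 Y27.8022
G1 X66.9545 Y24.4123
G1 X70.4836 Y22.6189
G1 X74.5093 Y22.4220
M5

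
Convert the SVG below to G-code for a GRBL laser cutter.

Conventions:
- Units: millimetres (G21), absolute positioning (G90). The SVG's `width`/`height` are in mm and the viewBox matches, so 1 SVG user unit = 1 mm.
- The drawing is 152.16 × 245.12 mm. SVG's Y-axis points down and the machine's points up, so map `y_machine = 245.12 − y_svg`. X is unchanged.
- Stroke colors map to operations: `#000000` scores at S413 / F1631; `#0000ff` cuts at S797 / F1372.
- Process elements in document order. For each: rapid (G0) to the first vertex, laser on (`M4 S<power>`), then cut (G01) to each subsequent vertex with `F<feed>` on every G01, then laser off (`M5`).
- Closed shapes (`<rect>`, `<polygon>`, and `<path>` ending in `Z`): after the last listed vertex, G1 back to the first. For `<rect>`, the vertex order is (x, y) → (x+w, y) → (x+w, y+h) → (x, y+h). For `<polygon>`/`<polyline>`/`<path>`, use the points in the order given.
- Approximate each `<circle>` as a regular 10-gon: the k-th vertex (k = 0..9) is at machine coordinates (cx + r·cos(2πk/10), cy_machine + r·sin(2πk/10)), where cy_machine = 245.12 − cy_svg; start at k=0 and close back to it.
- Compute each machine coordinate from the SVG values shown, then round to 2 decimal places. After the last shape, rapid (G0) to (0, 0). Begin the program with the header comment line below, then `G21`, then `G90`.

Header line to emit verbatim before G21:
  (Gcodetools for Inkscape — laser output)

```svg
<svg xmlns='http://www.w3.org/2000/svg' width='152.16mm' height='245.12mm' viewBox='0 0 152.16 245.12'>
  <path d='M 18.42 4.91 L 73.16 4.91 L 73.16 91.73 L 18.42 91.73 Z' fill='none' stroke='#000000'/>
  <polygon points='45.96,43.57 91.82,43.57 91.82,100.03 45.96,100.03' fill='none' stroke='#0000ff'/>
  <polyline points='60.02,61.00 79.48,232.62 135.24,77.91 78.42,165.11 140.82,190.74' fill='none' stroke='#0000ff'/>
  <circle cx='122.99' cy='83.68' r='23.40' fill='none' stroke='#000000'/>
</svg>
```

(Gcodetools for Inkscape — laser output)
G21
G90
G0 X18.42 Y240.21
M4 S413
G01 X73.16 Y240.21 F1631
G01 X73.16 Y153.39 F1631
G01 X18.42 Y153.39 F1631
G01 X18.42 Y240.21 F1631
M5
G0 X45.96 Y201.55
M4 S797
G01 X91.82 Y201.55 F1372
G01 X91.82 Y145.09 F1372
G01 X45.96 Y145.09 F1372
G01 X45.96 Y201.55 F1372
M5
G0 X60.02 Y184.12
M4 S797
G01 X79.48 Y12.50 F1372
G01 X135.24 Y167.21 F1372
G01 X78.42 Y80.01 F1372
G01 X140.82 Y54.38 F1372
M5
G0 X146.39 Y161.44
M4 S413
G01 X141.92 Y175.19 F1631
G01 X130.22 Y183.69 F1631
G01 X115.76 Y183.69 F1631
G01 X104.06 Y175.19 F1631
G01 X99.59 Y161.44 F1631
G01 X104.06 Y147.69 F1631
G01 X115.76 Y139.19 F1631
G01 X130.22 Y139.19 F1631
G01 X141.92 Y147.69 F1631
G01 X146.39 Y161.44 F1631
M5
G0 X0.00 Y0.00

1 u = 1 mm; y_m = 245.12 − y.

[1] `<path>` rectangle, #000000→score S413 F1631: (18.42,240.21) → (73.16,240.21) → (73.16,153.39) → (18.42,153.39) → (18.42,240.21) (closed)

[2] `<polygon>` rectangle, #0000ff→cut S797 F1372: (45.96,201.55) → (91.82,201.55) → (91.82,145.09) → (45.96,145.09) → (45.96,201.55) (closed)

[3] `<polyline>` open polyline, #0000ff→cut S797 F1372: (60.02,184.12) → (79.48,12.50) → (135.24,167.21) → (78.42,80.01) → (140.82,54.38)

[4] `<circle>` circle, #000000→score S413 F1631: (146.39,161.44) → (141.92,175.19) → (130.22,183.69) → (115.76,183.69) → (104.06,175.19) → (99.59,161.44) → (104.06,147.69) → (115.76,139.19) → (130.22,139.19) → (141.92,147.69) → (146.39,161.44) (closed)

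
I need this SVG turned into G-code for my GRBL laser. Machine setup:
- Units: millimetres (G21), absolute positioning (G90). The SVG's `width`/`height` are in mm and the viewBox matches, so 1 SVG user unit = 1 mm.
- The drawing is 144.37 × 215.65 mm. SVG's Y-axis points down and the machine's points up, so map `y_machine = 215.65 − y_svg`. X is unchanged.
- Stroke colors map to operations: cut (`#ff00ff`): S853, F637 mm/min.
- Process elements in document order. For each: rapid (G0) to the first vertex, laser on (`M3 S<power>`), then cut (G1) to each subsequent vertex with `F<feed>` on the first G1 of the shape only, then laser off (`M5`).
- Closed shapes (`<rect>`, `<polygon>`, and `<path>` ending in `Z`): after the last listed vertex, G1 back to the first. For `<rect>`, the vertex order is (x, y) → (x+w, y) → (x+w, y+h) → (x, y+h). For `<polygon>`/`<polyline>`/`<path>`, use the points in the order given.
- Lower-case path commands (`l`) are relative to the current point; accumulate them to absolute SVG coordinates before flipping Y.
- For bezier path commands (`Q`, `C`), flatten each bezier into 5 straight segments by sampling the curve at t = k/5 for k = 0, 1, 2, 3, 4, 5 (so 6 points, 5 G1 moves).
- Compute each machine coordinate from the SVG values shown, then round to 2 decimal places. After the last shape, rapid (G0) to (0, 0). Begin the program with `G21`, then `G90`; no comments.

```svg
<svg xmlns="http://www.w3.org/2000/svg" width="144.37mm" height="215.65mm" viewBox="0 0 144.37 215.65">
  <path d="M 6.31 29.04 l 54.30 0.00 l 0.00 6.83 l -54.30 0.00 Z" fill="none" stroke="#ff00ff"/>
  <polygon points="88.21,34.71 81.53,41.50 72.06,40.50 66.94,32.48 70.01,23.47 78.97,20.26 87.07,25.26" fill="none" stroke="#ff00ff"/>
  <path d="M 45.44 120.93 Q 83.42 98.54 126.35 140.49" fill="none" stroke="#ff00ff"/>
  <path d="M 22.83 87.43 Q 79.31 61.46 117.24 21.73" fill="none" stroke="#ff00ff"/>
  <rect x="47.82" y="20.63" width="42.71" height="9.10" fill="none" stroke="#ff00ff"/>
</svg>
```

viewBox `0 0 144.37 215.65` with mm width/height → 1 unit = 1 mm. Flip: y_m = 215.65 − y_svg.

**Shape 1** — `<path>` rectangle, stroke `#ff00ff` → cut (S853, F637). Machine vertices: (6.31,186.61) → (60.61,186.61) → (60.61,179.78) → (6.31,179.78) → (6.31,186.61). Closed: final G1 returns to the first vertex.

**Shape 2** — `<polygon>` regular polygon, stroke `#ff00ff` → cut (S853, F637). Machine vertices: (88.21,180.94) → (81.53,174.15) → (72.06,175.15) → (66.94,183.17) → (70.01,192.18) → (78.97,195.39) → (87.07,190.39) → (88.21,180.94). Closed: final G1 returns to the first vertex.

**Shape 3** — `<path>` quadratic bezier, stroke `#ff00ff` → cut (S853, F637). Control points (SVG): P0=(45.44,120.93), P1=(83.42,98.54), P2=(126.35,140.49); sampled at t=k/5. Machine vertices: (45.44,94.72) → (60.83,101.10) → (76.62,102.34) → (92.80,98.43) → (109.38,89.37) → (126.35,75.16). Open path.

**Shape 4** — `<path>` quadratic bezier, stroke `#ff00ff` → cut (S853, F637). Control points (SVG): P0=(22.83,87.43), P1=(79.31,61.46), P2=(117.24,21.73); sampled at t=k/5. Machine vertices: (22.83,128.22) → (44.68,139.16) → (65.05,151.20) → (83.93,164.34) → (101.33,178.58) → (117.24,193.92). Open path.

**Shape 5** — `<rect>` rectangle, stroke `#ff00ff` → cut (S853, F637). Machine vertices: (47.82,195.02) → (90.53,195.02) → (90.53,185.92) → (47.82,185.92) → (47.82,195.02). Closed: final G1 returns to the first vertex.

G21
G90
G0 X6.31 Y186.61
M3 S853
G1 X60.61 Y186.61 F637
G1 X60.61 Y179.78
G1 X6.31 Y179.78
G1 X6.31 Y186.61
M5
G0 X88.21 Y180.94
M3 S853
G1 X81.53 Y174.15 F637
G1 X72.06 Y175.15
G1 X66.94 Y183.17
G1 X70.01 Y192.18
G1 X78.97 Y195.39
G1 X87.07 Y190.39
G1 X88.21 Y180.94
M5
G0 X45.44 Y94.72
M3 S853
G1 X60.83 Y101.10 F637
G1 X76.62 Y102.34
G1 X92.80 Y98.43
G1 X109.38 Y89.37
G1 X126.35 Y75.16
M5
G0 X22.83 Y128.22
M3 S853
G1 X44.68 Y139.16 F637
G1 X65.05 Y151.20
G1 X83.93 Y164.34
G1 X101.33 Y178.58
G1 X117.24 Y193.92
M5
G0 X47.82 Y195.02
M3 S853
G1 X90.53 Y195.02 F637
G1 X90.53 Y185.92
G1 X47.82 Y185.92
G1 X47.82 Y195.02
M5
G0 X0.00 Y0.00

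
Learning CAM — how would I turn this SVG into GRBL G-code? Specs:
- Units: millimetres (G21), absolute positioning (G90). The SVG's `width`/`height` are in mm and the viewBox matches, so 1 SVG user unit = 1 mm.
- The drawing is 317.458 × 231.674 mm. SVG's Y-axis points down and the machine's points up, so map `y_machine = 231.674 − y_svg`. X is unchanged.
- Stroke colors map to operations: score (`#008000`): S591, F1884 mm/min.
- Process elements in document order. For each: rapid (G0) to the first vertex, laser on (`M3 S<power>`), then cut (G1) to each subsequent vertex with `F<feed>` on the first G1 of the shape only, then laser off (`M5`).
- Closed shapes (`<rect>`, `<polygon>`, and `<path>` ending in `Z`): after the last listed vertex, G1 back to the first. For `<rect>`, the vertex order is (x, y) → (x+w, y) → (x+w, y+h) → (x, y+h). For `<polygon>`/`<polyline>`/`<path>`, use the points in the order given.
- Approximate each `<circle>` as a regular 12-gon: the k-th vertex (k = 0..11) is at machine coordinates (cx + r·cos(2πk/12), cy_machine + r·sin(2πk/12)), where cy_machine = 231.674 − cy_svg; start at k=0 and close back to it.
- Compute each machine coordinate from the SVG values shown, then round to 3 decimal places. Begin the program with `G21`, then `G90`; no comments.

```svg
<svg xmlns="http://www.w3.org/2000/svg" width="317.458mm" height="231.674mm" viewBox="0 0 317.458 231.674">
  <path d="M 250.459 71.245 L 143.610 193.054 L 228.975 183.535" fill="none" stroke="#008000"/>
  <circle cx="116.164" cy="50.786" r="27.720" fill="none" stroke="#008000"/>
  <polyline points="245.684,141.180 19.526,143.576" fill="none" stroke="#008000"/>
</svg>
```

G21
G90
G0 X250.459 Y160.429
M3 S591
G1 X143.610 Y38.620 F1884
G1 X228.975 Y48.139
M5
G0 X143.884 Y180.888
M3 S591
G1 X140.170 Y194.748 F1884
G1 X130.024 Y204.894
G1 X116.164 Y208.608
G1 X102.304 Y204.894
G1 X92.158 Y194.748
G1 X88.444 Y180.888
G1 X92.158 Y167.028
G1 X102.304 Y156.882
G1 X116.164 Y153.168
G1 X130.024 Y156.882
G1 X140.170 Y167.028
G1 X143.884 Y180.888
M5
G0 X245.684 Y90.494
M3 S591
G1 X19.526 Y88.098 F1884
M5

1 u = 1 mm; y_m = 231.674 − y.

[1] `<path>` open polyline, #008000→score S591 F1884: (250.459,160.429) → (143.610,38.620) → (228.975,48.139)

[2] `<circle>` circle, #008000→score S591 F1884: (143.884,180.888) → (140.170,194.748) → (130.024,204.894) → (116.164,208.608) → (102.304,204.894) → (92.158,194.748) → (88.444,180.888) → (92.158,167.028) → (102.304,156.882) → (116.164,153.168) → (130.024,156.882) → (140.170,167.028) → (143.884,180.888) (closed)

[3] `<polyline>` line segment, #008000→score S591 F1884: (245.684,90.494) → (19.526,88.098)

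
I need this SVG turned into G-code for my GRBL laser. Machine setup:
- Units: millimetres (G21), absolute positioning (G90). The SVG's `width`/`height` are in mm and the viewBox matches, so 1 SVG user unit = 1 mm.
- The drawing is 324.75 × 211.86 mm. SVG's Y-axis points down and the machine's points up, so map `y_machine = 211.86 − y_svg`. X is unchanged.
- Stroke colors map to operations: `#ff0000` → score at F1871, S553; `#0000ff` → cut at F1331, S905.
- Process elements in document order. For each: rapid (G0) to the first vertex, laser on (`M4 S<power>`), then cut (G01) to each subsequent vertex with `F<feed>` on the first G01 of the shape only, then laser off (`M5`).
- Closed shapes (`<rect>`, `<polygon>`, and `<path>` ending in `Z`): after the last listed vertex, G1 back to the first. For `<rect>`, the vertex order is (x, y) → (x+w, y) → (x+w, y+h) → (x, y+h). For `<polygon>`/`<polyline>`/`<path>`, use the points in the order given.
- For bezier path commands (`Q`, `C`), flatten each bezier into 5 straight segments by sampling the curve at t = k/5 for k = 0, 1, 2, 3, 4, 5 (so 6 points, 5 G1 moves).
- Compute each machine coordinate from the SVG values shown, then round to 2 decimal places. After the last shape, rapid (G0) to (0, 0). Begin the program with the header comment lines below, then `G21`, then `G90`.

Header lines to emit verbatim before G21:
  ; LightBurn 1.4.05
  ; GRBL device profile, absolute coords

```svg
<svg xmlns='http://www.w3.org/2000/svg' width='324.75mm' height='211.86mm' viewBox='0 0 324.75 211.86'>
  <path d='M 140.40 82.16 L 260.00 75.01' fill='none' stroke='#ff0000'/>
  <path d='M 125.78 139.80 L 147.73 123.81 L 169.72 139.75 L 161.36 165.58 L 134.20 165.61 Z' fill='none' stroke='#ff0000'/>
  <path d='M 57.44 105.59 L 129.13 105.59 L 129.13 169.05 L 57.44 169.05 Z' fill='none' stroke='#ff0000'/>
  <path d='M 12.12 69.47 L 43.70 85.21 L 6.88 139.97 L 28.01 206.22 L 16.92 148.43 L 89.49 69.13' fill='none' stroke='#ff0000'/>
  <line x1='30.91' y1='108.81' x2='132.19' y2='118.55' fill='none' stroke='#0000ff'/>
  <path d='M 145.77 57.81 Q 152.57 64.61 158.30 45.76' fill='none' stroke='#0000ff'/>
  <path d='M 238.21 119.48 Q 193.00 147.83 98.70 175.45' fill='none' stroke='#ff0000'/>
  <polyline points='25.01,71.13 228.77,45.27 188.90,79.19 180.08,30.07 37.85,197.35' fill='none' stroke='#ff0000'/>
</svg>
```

Since the viewBox matches the mm dimensions, user units are millimetres directly. The only transform is the Y-flip y_m = 211.86 − y_svg.

Shape 1 is a line segment drawn with `<path>`. Its stroke #ff0000 means score at S553, F1871. After flipping Y the toolpath is (140.40,129.70) → (260.00,136.85).

Shape 2 is a regular polygon drawn with `<path>`. Its stroke #ff0000 means score at S553, F1871. After flipping Y the toolpath is (125.78,72.06) → (147.73,88.05) → (169.72,72.11) → (161.36,46.28) → (134.20,46.25) → (125.78,72.06), returning to the start.

Shape 3 is a rectangle drawn with `<path>`. Its stroke #ff0000 means score at S553, F1871. After flipping Y the toolpath is (57.44,106.27) → (129.13,106.27) → (129.13,42.81) → (57.44,42.81) → (57.44,106.27), returning to the start.

Shape 4 is a open polyline drawn with `<path>`. Its stroke #ff0000 means score at S553, F1871. After flipping Y the toolpath is (12.12,142.39) → (43.70,126.65) → (6.88,71.89) → (28.01,5.64) → (16.92,63.43) → (89.49,142.73).

Shape 5 is a line segment drawn with `<line>`. Its stroke #0000ff means cut at S905, F1331. After flipping Y the toolpath is (30.91,103.05) → (132.19,93.31).

Shape 6 is a quadratic bezier drawn with `<path>`. Its stroke #0000ff means cut at S905, F1331. After flipping Y the toolpath is (145.77,154.05) → (148.45,152.36) → (151.04,152.71) → (153.54,155.12) → (155.97,159.59) → (158.30,166.10).

Shape 7 is a quadratic bezier drawn with `<path>`. Its stroke #ff0000 means score at S553, F1871. After flipping Y the toolpath is (238.21,92.38) → (218.16,81.07) → (194.19,69.82) → (166.29,58.62) → (134.46,47.49) → (98.70,36.41).

Shape 8 is a open polyline drawn with `<polyline>`. Its stroke #ff0000 means score at S553, F1871. After flipping Y the toolpath is (25.01,140.73) → (228.77,166.59) → (188.90,132.67) → (180.08,181.79) → (37.85,14.51).

; LightBurn 1.4.05
; GRBL device profile, absolute coords
G21
G90
G0 X140.40 Y129.70
M4 S553
G01 X260.00 Y136.85 F1871
M5
G0 X125.78 Y72.06
M4 S553
G01 X147.73 Y88.05 F1871
G01 X169.72 Y72.11
G01 X161.36 Y46.28
G01 X134.20 Y46.25
G01 X125.78 Y72.06
M5
G0 X57.44 Y106.27
M4 S553
G01 X129.13 Y106.27 F1871
G01 X129.13 Y42.81
G01 X57.44 Y42.81
G01 X57.44 Y106.27
M5
G0 X12.12 Y142.39
M4 S553
G01 X43.70 Y126.65 F1871
G01 X6.88 Y71.89
G01 X28.01 Y5.64
G01 X16.92 Y63.43
G01 X89.49 Y142.73
M5
G0 X30.91 Y103.05
M4 S905
G01 X132.19 Y93.31 F1331
M5
G0 X145.77 Y154.05
M4 S905
G01 X148.45 Y152.36 F1331
G01 X151.04 Y152.71
G01 X153.54 Y155.12
G01 X155.97 Y159.59
G01 X158.30 Y166.10
M5
G0 X238.21 Y92.38
M4 S553
G01 X218.16 Y81.07 F1871
G01 X194.19 Y69.82
G01 X166.29 Y58.62
G01 X134.46 Y47.49
G01 X98.70 Y36.41
M5
G0 X25.01 Y140.73
M4 S553
G01 X228.77 Y166.59 F1871
G01 X188.90 Y132.67
G01 X180.08 Y181.79
G01 X37.85 Y14.51
M5
G0 X0.00 Y0.00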